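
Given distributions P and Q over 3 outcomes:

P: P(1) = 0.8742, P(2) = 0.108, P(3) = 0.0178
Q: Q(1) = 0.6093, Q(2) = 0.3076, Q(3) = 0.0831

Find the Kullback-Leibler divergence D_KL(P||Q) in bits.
0.2526 bits

D_KL(P||Q) = Σ P(x) log₂(P(x)/Q(x))

Computing term by term:
  P(1)·log₂(P(1)/Q(1)) = 0.8742·log₂(0.8742/0.6093) = 0.45529
  P(2)·log₂(P(2)/Q(2)) = 0.108·log₂(0.108/0.3076) = -0.16308
  P(3)·log₂(P(3)/Q(3)) = 0.0178·log₂(0.0178/0.0831) = -0.03957

D_KL(P||Q) = 0.45529 - 0.16308 - 0.03957 = 0.25264 ≈ 0.2526 bits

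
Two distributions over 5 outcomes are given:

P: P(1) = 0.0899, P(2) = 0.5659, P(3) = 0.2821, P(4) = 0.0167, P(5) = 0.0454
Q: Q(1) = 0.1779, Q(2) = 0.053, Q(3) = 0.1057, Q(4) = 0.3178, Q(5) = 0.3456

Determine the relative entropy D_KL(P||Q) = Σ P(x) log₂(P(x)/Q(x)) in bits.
2.0405 bits

D_KL(P||Q) = Σ P(x) log₂(P(x)/Q(x))

Computing term by term:
  P(1)·log₂(P(1)/Q(1)) = 0.0899·log₂(0.0899/0.1779) = -0.08852
  P(2)·log₂(P(2)/Q(2)) = 0.5659·log₂(0.5659/0.053) = 1.93339
  P(3)·log₂(P(3)/Q(3)) = 0.2821·log₂(0.2821/0.1057) = 0.39952
  P(4)·log₂(P(4)/Q(4)) = 0.0167·log₂(0.0167/0.3178) = -0.07098
  P(5)·log₂(P(5)/Q(5)) = 0.0454·log₂(0.0454/0.3456) = -0.13295

D_KL(P||Q) = -0.08852 + 1.93339 + 0.39952 - 0.07098 - 0.13295 = 2.04046 ≈ 2.0405 bits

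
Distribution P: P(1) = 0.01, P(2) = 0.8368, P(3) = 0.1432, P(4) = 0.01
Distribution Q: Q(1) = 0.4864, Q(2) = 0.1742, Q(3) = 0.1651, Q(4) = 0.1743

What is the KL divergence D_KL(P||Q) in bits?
1.7680 bits

D_KL(P||Q) = Σ P(x) log₂(P(x)/Q(x))

Computing term by term:
  P(1)·log₂(P(1)/Q(1)) = 0.01·log₂(0.01/0.4864) = -0.05604
  P(2)·log₂(P(2)/Q(2)) = 0.8368·log₂(0.8368/0.1742) = 1.89463
  P(3)·log₂(P(3)/Q(3)) = 0.1432·log₂(0.1432/0.1651) = -0.02940
  P(4)·log₂(P(4)/Q(4)) = 0.01·log₂(0.01/0.1743) = -0.04124

D_KL(P||Q) = -0.05604 + 1.89463 - 0.02940 - 0.04124 = 1.76795 ≈ 1.7680 bits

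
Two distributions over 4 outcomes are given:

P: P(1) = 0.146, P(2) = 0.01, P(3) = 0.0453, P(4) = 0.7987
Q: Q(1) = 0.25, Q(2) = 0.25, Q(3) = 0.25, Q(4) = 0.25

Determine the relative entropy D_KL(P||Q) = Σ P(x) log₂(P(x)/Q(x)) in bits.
1.0670 bits

D_KL(P||Q) = Σ P(x) log₂(P(x)/Q(x))

Computing term by term:
  P(1)·log₂(P(1)/Q(1)) = 0.146·log₂(0.146/0.25) = -0.11329
  P(2)·log₂(P(2)/Q(2)) = 0.01·log₂(0.01/0.25) = -0.04644
  P(3)·log₂(P(3)/Q(3)) = 0.0453·log₂(0.0453/0.25) = -0.11163
  P(4)·log₂(P(4)/Q(4)) = 0.7987·log₂(0.7987/0.25) = 1.33840

D_KL(P||Q) = -0.11329 - 0.04644 - 0.11163 + 1.33840 = 1.06704 ≈ 1.0670 bits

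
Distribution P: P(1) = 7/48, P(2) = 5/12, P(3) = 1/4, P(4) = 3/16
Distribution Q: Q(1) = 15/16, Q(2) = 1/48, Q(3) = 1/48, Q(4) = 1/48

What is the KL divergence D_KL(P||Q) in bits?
2.8999 bits

D_KL(P||Q) = Σ P(x) log₂(P(x)/Q(x))

Computing term by term:
  P(1)·log₂(P(1)/Q(1)) = (7/48)·log₂((7/48)/(15/16)) = -0.39149
  P(2)·log₂(P(2)/Q(2)) = (5/12)·log₂((5/12)/(1/48)) = 1.80080
  P(3)·log₂(P(3)/Q(3)) = (1/4)·log₂((1/4)/(1/48)) = 0.89624
  P(4)·log₂(P(4)/Q(4)) = (3/16)·log₂((3/16)/(1/48)) = 0.59436

D_KL(P||Q) = -0.39149 + 1.80080 + 0.89624 + 0.59436 = 2.89991 ≈ 2.8999 bits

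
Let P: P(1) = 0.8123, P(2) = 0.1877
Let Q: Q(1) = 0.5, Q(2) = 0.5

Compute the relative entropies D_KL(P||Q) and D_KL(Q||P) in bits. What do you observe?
D_KL(P||Q) = 0.3034 bits, D_KL(Q||P) = 0.3567 bits. The two directions give different values (D_KL(Q||P) exceeds D_KL(P||Q) by 0.0533 bits): KL divergence is asymmetric.

D_KL(P||Q) = Σ P(x) log₂(P(x)/Q(x))

Computing term by term:
  P(1)·log₂(P(1)/Q(1)) = 0.8123·log₂(0.8123/0.5) = 0.56868
  P(2)·log₂(P(2)/Q(2)) = 0.1877·log₂(0.1877/0.5) = -0.26531

D_KL(P||Q) = 0.56868 - 0.26531 = 0.30337 ≈ 0.3034 bits

D_KL(Q||P) = Σ Q(x) log₂(Q(x)/P(x))

Computing term by term:
  Q(1)·log₂(Q(1)/P(1)) = 0.5·log₂(0.5/0.8123) = -0.35004
  Q(2)·log₂(Q(2)/P(2)) = 0.5·log₂(0.5/0.1877) = 0.70675

D_KL(Q||P) = -0.35004 + 0.70675 = 0.35671 ≈ 0.3567 bits

These are NOT equal (difference: 0.0533 bits). KL divergence is asymmetric: D_KL(P||Q) ≠ D_KL(Q||P) in general.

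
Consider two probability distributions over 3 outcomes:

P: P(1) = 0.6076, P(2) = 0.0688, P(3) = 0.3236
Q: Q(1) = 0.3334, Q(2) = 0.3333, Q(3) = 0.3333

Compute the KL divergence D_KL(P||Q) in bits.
0.3557 bits

D_KL(P||Q) = Σ P(x) log₂(P(x)/Q(x))

Computing term by term:
  P(1)·log₂(P(1)/Q(1)) = 0.6076·log₂(0.6076/0.3334) = 0.52610
  P(2)·log₂(P(2)/Q(2)) = 0.0688·log₂(0.0688/0.3333) = -0.15661
  P(3)·log₂(P(3)/Q(3)) = 0.3236·log₂(0.3236/0.3333) = -0.01379

D_KL(P||Q) = 0.52610 - 0.15661 - 0.01379 = 0.35570 ≈ 0.3557 bits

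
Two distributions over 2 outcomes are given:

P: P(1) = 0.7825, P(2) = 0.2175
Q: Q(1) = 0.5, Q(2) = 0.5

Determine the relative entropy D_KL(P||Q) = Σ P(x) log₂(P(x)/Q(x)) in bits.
0.2444 bits

D_KL(P||Q) = Σ P(x) log₂(P(x)/Q(x))

Computing term by term:
  P(1)·log₂(P(1)/Q(1)) = 0.7825·log₂(0.7825/0.5) = 0.50562
  P(2)·log₂(P(2)/Q(2)) = 0.2175·log₂(0.2175/0.5) = -0.26120

D_KL(P||Q) = 0.50562 - 0.26120 = 0.24442 ≈ 0.2444 bits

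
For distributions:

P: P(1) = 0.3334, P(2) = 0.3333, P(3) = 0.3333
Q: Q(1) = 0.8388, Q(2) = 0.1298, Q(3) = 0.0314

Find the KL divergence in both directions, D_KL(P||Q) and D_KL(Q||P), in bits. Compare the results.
D_KL(P||Q) = 1.1456 bits, D_KL(Q||P) = 0.8329 bits. D_KL(P||Q) is larger than D_KL(Q||P) by 0.3127 bits; the two directions differ.

D_KL(P||Q) = Σ P(x) log₂(P(x)/Q(x))

Computing term by term:
  P(1)·log₂(P(1)/Q(1)) = 0.3334·log₂(0.3334/0.8388) = -0.44378
  P(2)·log₂(P(2)/Q(2)) = 0.3333·log₂(0.3333/0.1298) = 0.45346
  P(3)·log₂(P(3)/Q(3)) = 0.3333·log₂(0.3333/0.0314) = 1.13588

D_KL(P||Q) = -0.44378 + 0.45346 + 1.13588 = 1.14556 ≈ 1.1456 bits

D_KL(Q||P) = Σ Q(x) log₂(Q(x)/P(x))

Computing term by term:
  Q(1)·log₂(Q(1)/P(1)) = 0.8388·log₂(0.8388/0.3334) = 1.11650
  Q(2)·log₂(Q(2)/P(2)) = 0.1298·log₂(0.1298/0.3333) = -0.17660
  Q(3)·log₂(Q(3)/P(3)) = 0.0314·log₂(0.0314/0.3333) = -0.10701

D_KL(Q||P) = 1.11650 - 0.17660 - 0.10701 = 0.83289 ≈ 0.8329 bits

These are NOT equal (difference: 0.3127 bits). KL divergence is asymmetric: D_KL(P||Q) ≠ D_KL(Q||P) in general.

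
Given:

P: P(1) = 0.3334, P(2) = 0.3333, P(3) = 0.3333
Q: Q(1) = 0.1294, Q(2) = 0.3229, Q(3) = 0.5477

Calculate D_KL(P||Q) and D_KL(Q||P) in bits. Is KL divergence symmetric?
D_KL(P||Q) = 0.2316 bits, D_KL(Q||P) = 0.2010 bits. No, KL divergence is not symmetric.

D_KL(P||Q) = Σ P(x) log₂(P(x)/Q(x))

Computing term by term:
  P(1)·log₂(P(1)/Q(1)) = 0.3334·log₂(0.3334/0.1294) = 0.45523
  P(2)·log₂(P(2)/Q(2)) = 0.3333·log₂(0.3333/0.3229) = 0.01524
  P(3)·log₂(P(3)/Q(3)) = 0.3333·log₂(0.3333/0.5477) = -0.23883

D_KL(P||Q) = 0.45523 + 0.01524 - 0.23883 = 0.23164 ≈ 0.2316 bits

D_KL(Q||P) = Σ Q(x) log₂(Q(x)/P(x))

Computing term by term:
  Q(1)·log₂(Q(1)/P(1)) = 0.1294·log₂(0.1294/0.3334) = -0.17668
  Q(2)·log₂(Q(2)/P(2)) = 0.3229·log₂(0.3229/0.3333) = -0.01477
  Q(3)·log₂(Q(3)/P(3)) = 0.5477·log₂(0.5477/0.3333) = 0.39246

D_KL(Q||P) = -0.17668 - 0.01477 + 0.39246 = 0.20101 ≈ 0.2010 bits

These are NOT equal (difference: 0.0306 bits). KL divergence is asymmetric: D_KL(P||Q) ≠ D_KL(Q||P) in general.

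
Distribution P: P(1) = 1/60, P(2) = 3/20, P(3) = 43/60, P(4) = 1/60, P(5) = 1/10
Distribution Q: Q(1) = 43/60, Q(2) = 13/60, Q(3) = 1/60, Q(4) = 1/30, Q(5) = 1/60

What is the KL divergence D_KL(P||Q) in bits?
3.9606 bits

D_KL(P||Q) = Σ P(x) log₂(P(x)/Q(x))

Computing term by term:
  P(1)·log₂(P(1)/Q(1)) = (1/60)·log₂((1/60)/(43/60)) = -0.09044
  P(2)·log₂(P(2)/Q(2)) = (3/20)·log₂((3/20)/(13/60)) = -0.07958
  P(3)·log₂(P(3)/Q(3)) = (43/60)·log₂((43/60)/(1/60)) = 3.88882
  P(4)·log₂(P(4)/Q(4)) = (1/60)·log₂((1/60)/(1/30)) = -0.01667
  P(5)·log₂(P(5)/Q(5)) = (1/10)·log₂((1/10)/(1/60)) = 0.25850

D_KL(P||Q) = -0.09044 - 0.07958 + 3.88882 - 0.01667 + 0.25850 = 3.96063 ≈ 3.9606 bits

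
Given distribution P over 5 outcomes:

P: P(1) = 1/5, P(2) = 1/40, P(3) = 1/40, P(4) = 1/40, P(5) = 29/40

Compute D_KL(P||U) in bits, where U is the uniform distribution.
1.1220 bits

U(i) = 1/5 for all i

D_KL(P||U) = Σ P(x) log₂(P(x) / (1/5))
           = Σ P(x) log₂(P(x)) + log₂(5)
           = log₂(5) - H(P)

H(P) = -Σ P(x) log₂(P(x)):
  -P(1)·log₂(P(1)) = -(1/5)·log₂(1/5) = 0.46439
  -P(2)·log₂(P(2)) = -(1/40)·log₂(1/40) = 0.13305
  -P(3)·log₂(P(3)) = -(1/40)·log₂(1/40) = 0.13305
  -P(4)·log₂(P(4)) = -(1/40)·log₂(1/40) = 0.13305
  -P(5)·log₂(P(5)) = -(29/40)·log₂(29/40) = 0.33636
H(P) = 0.46439 + 0.13305 + 0.13305 + 0.13305 + 0.33636 = 1.19990 bits

log₂(5) = 2.32193 bits

D_KL(P||U) = 2.32193 - 1.19990 = 1.12203 ≈ 1.1220 bits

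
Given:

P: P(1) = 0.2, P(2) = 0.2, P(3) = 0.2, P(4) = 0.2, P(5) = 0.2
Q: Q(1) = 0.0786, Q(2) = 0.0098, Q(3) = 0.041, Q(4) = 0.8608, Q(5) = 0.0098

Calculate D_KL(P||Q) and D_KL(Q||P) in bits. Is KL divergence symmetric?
D_KL(P||Q) = 2.0460 bits, D_KL(Q||P) = 1.5276 bits. No, KL divergence is not symmetric.

D_KL(P||Q) = Σ P(x) log₂(P(x)/Q(x))

Computing term by term:
  P(1)·log₂(P(1)/Q(1)) = 0.2·log₂(0.2/0.0786) = 0.26948
  P(2)·log₂(P(2)/Q(2)) = 0.2·log₂(0.2/0.0098) = 0.87021
  P(3)·log₂(P(3)/Q(3)) = 0.2·log₂(0.2/0.041) = 0.45726
  P(4)·log₂(P(4)/Q(4)) = 0.2·log₂(0.2/0.8608) = -0.42114
  P(5)·log₂(P(5)/Q(5)) = 0.2·log₂(0.2/0.0098) = 0.87021

D_KL(P||Q) = 0.26948 + 0.87021 + 0.45726 - 0.42114 + 0.87021 = 2.04602 ≈ 2.0460 bits

D_KL(Q||P) = Σ Q(x) log₂(Q(x)/P(x))

Computing term by term:
  Q(1)·log₂(Q(1)/P(1)) = 0.0786·log₂(0.0786/0.2) = -0.10591
  Q(2)·log₂(Q(2)/P(2)) = 0.0098·log₂(0.0098/0.2) = -0.04264
  Q(3)·log₂(Q(3)/P(3)) = 0.041·log₂(0.041/0.2) = -0.09374
  Q(4)·log₂(Q(4)/P(4)) = 0.8608·log₂(0.8608/0.2) = 1.81257
  Q(5)·log₂(Q(5)/P(5)) = 0.0098·log₂(0.0098/0.2) = -0.04264

D_KL(Q||P) = -0.10591 - 0.04264 - 0.09374 + 1.81257 - 0.04264 = 1.52764 ≈ 1.5276 bits

These are NOT equal (difference: 0.5184 bits). KL divergence is asymmetric: D_KL(P||Q) ≠ D_KL(Q||P) in general.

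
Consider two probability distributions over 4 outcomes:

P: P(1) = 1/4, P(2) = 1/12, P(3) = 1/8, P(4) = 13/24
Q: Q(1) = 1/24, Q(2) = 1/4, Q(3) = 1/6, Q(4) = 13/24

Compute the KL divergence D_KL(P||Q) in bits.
0.4623 bits

D_KL(P||Q) = Σ P(x) log₂(P(x)/Q(x))

Computing term by term:
  P(1)·log₂(P(1)/Q(1)) = (1/4)·log₂((1/4)/(1/24)) = 0.64624
  P(2)·log₂(P(2)/Q(2)) = (1/12)·log₂((1/12)/(1/4)) = -0.13208
  P(3)·log₂(P(3)/Q(3)) = (1/8)·log₂((1/8)/(1/6)) = -0.05188
  P(4)·log₂(P(4)/Q(4)) = (13/24)·log₂((13/24)/(13/24)) = 0.00000

D_KL(P||Q) = 0.64624 - 0.13208 - 0.05188 + 0.00000 = 0.46228 ≈ 0.4623 bits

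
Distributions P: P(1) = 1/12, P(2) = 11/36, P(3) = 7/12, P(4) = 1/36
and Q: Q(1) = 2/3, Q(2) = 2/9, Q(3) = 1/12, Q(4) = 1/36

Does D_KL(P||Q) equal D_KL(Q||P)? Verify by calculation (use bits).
D_KL(P||Q) = 1.5280 bits, D_KL(Q||P) = 1.6640 bits. No — D_KL(P||Q) ≠ D_KL(Q||P) for this pair.

D_KL(P||Q) = Σ P(x) log₂(P(x)/Q(x))

Computing term by term:
  P(1)·log₂(P(1)/Q(1)) = (1/12)·log₂((1/12)/(2/3)) = -0.25000
  P(2)·log₂(P(2)/Q(2)) = (11/36)·log₂((11/36)/(2/9)) = 0.14038
  P(3)·log₂(P(3)/Q(3)) = (7/12)·log₂((7/12)/(1/12)) = 1.63762
  P(4)·log₂(P(4)/Q(4)) = (1/36)·log₂((1/36)/(1/36)) = 0.00000

D_KL(P||Q) = -0.25000 + 0.14038 + 1.63762 + 0.00000 = 1.52800 ≈ 1.5280 bits

D_KL(Q||P) = Σ Q(x) log₂(Q(x)/P(x))

Computing term by term:
  Q(1)·log₂(Q(1)/P(1)) = (2/3)·log₂((2/3)/(1/12)) = 2.00000
  Q(2)·log₂(Q(2)/P(2)) = (2/9)·log₂((2/9)/(11/36)) = -0.10210
  Q(3)·log₂(Q(3)/P(3)) = (1/12)·log₂((1/12)/(7/12)) = -0.23395
  Q(4)·log₂(Q(4)/P(4)) = (1/36)·log₂((1/36)/(1/36)) = 0.00000

D_KL(Q||P) = 2.00000 - 0.10210 - 0.23395 + 0.00000 = 1.66395 ≈ 1.6640 bits

These are NOT equal (difference: 0.1360 bits). KL divergence is asymmetric: D_KL(P||Q) ≠ D_KL(Q||P) in general.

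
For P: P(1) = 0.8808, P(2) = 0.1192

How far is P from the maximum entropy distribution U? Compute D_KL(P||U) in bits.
0.4729 bits

U(i) = 1/2 for all i

D_KL(P||U) = Σ P(x) log₂(P(x) / (1/2))
           = Σ P(x) log₂(P(x)) + log₂(2)
           = log₂(2) - H(P)

H(P) = -Σ P(x) log₂(P(x)):
  -P(1)·log₂(P(1)) = -(0.8808)·log₂(0.8808) = 0.16129
  -P(2)·log₂(P(2)) = -(0.1192)·log₂(0.1192) = 0.36577
H(P) = 0.16129 + 0.36577 = 0.52706 bits

log₂(2) = 1.00000 bits

D_KL(P||U) = 1.00000 - 0.52706 = 0.47294 ≈ 0.4729 bits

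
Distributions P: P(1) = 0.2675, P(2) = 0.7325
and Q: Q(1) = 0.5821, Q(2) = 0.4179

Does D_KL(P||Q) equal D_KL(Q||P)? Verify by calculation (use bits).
D_KL(P||Q) = 0.2930 bits, D_KL(Q||P) = 0.3146 bits. No — D_KL(P||Q) ≠ D_KL(Q||P) for this pair.

D_KL(P||Q) = Σ P(x) log₂(P(x)/Q(x))

Computing term by term:
  P(1)·log₂(P(1)/Q(1)) = 0.2675·log₂(0.2675/0.5821) = -0.30006
  P(2)·log₂(P(2)/Q(2)) = 0.7325·log₂(0.7325/0.4179) = 0.59308

D_KL(P||Q) = -0.30006 + 0.59308 = 0.29302 ≈ 0.2930 bits

D_KL(Q||P) = Σ Q(x) log₂(Q(x)/P(x))

Computing term by term:
  Q(1)·log₂(Q(1)/P(1)) = 0.5821·log₂(0.5821/0.2675) = 0.65296
  Q(2)·log₂(Q(2)/P(2)) = 0.4179·log₂(0.4179/0.7325) = -0.33836

D_KL(Q||P) = 0.65296 - 0.33836 = 0.31460 ≈ 0.3146 bits

These are NOT equal (difference: 0.0216 bits). KL divergence is asymmetric: D_KL(P||Q) ≠ D_KL(Q||P) in general.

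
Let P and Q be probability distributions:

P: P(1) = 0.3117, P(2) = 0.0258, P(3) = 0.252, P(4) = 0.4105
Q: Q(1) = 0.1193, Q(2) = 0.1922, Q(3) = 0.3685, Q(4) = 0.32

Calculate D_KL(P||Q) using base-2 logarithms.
0.3665 bits

D_KL(P||Q) = Σ P(x) log₂(P(x)/Q(x))

Computing term by term:
  P(1)·log₂(P(1)/Q(1)) = 0.3117·log₂(0.3117/0.1193) = 0.43188
  P(2)·log₂(P(2)/Q(2)) = 0.0258·log₂(0.0258/0.1922) = -0.07475
  P(3)·log₂(P(3)/Q(3)) = 0.252·log₂(0.252/0.3685) = -0.13816
  P(4)·log₂(P(4)/Q(4)) = 0.4105·log₂(0.4105/0.32) = 0.14750

D_KL(P||Q) = 0.43188 - 0.07475 - 0.13816 + 0.14750 = 0.36647 ≈ 0.3665 bits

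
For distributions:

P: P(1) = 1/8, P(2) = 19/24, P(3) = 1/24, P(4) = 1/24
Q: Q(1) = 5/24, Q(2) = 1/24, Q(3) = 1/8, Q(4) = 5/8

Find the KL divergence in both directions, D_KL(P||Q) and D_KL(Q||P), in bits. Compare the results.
D_KL(P||Q) = 3.0420 bits, D_KL(Q||P) = 2.6165 bits. D_KL(P||Q) is larger than D_KL(Q||P) by 0.4255 bits; the two directions differ.

D_KL(P||Q) = Σ P(x) log₂(P(x)/Q(x))

Computing term by term:
  P(1)·log₂(P(1)/Q(1)) = (1/8)·log₂((1/8)/(5/24)) = -0.09212
  P(2)·log₂(P(2)/Q(2)) = (19/24)·log₂((19/24)/(1/24)) = 3.36294
  P(3)·log₂(P(3)/Q(3)) = (1/24)·log₂((1/24)/(1/8)) = -0.06604
  P(4)·log₂(P(4)/Q(4)) = (1/24)·log₂((1/24)/(5/8)) = -0.16279

D_KL(P||Q) = -0.09212 + 3.36294 - 0.06604 - 0.16279 = 3.04199 ≈ 3.0420 bits

D_KL(Q||P) = Σ Q(x) log₂(Q(x)/P(x))

Computing term by term:
  Q(1)·log₂(Q(1)/P(1)) = (5/24)·log₂((5/24)/(1/8)) = 0.15353
  Q(2)·log₂(Q(2)/P(2)) = (1/24)·log₂((1/24)/(19/24)) = -0.17700
  Q(3)·log₂(Q(3)/P(3)) = (1/8)·log₂((1/8)/(1/24)) = 0.19812
  Q(4)·log₂(Q(4)/P(4)) = (5/8)·log₂((5/8)/(1/24)) = 2.44181

D_KL(Q||P) = 0.15353 - 0.17700 + 0.19812 + 2.44181 = 2.61646 ≈ 2.6165 bits

These are NOT equal (difference: 0.4255 bits). KL divergence is asymmetric: D_KL(P||Q) ≠ D_KL(Q||P) in general.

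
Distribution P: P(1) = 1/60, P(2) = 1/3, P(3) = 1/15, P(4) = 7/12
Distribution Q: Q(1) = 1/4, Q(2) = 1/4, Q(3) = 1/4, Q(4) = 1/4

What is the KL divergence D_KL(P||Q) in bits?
0.6592 bits

D_KL(P||Q) = Σ P(x) log₂(P(x)/Q(x))

Computing term by term:
  P(1)·log₂(P(1)/Q(1)) = (1/60)·log₂((1/60)/(1/4)) = -0.06511
  P(2)·log₂(P(2)/Q(2)) = (1/3)·log₂((1/3)/(1/4)) = 0.13835
  P(3)·log₂(P(3)/Q(3)) = (1/15)·log₂((1/15)/(1/4)) = -0.12713
  P(4)·log₂(P(4)/Q(4)) = (7/12)·log₂((7/12)/(1/4)) = 0.71306

D_KL(P||Q) = -0.06511 + 0.13835 - 0.12713 + 0.71306 = 0.65917 ≈ 0.6592 bits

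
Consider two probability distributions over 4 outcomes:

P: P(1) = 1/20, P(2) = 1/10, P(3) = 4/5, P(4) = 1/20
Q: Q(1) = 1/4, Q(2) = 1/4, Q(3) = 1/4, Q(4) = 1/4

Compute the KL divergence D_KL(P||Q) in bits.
0.9781 bits

D_KL(P||Q) = Σ P(x) log₂(P(x)/Q(x))

Computing term by term:
  P(1)·log₂(P(1)/Q(1)) = (1/20)·log₂((1/20)/(1/4)) = -0.11610
  P(2)·log₂(P(2)/Q(2)) = (1/10)·log₂((1/10)/(1/4)) = -0.13219
  P(3)·log₂(P(3)/Q(3)) = (4/5)·log₂((4/5)/(1/4)) = 1.34246
  P(4)·log₂(P(4)/Q(4)) = (1/20)·log₂((1/20)/(1/4)) = -0.11610

D_KL(P||Q) = -0.11610 - 0.13219 + 1.34246 - 0.11610 = 0.97807 ≈ 0.9781 bits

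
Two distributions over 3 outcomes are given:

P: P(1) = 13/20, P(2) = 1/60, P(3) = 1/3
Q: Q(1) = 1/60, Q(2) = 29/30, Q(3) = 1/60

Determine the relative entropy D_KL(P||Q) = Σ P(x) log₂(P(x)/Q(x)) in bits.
4.7785 bits

D_KL(P||Q) = Σ P(x) log₂(P(x)/Q(x))

Computing term by term:
  P(1)·log₂(P(1)/Q(1)) = (13/20)·log₂((13/20)/(1/60)) = 3.43551
  P(2)·log₂(P(2)/Q(2)) = (1/60)·log₂((1/60)/(29/30)) = -0.09763
  P(3)·log₂(P(3)/Q(3)) = (1/3)·log₂((1/3)/(1/60)) = 1.44064

D_KL(P||Q) = 3.43551 - 0.09763 + 1.44064 = 4.77852 ≈ 4.7785 bits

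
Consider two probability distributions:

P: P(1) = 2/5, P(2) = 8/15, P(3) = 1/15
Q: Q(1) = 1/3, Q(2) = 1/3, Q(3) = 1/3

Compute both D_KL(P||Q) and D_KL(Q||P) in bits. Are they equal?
D_KL(P||Q) = 0.3121 bits, D_KL(Q||P) = 0.4603 bits. No, they are not equal.

D_KL(P||Q) = Σ P(x) log₂(P(x)/Q(x))

Computing term by term:
  P(1)·log₂(P(1)/Q(1)) = (2/5)·log₂((2/5)/(1/3)) = 0.10521
  P(2)·log₂(P(2)/Q(2)) = (8/15)·log₂((8/15)/(1/3)) = 0.36164
  P(3)·log₂(P(3)/Q(3)) = (1/15)·log₂((1/15)/(1/3)) = -0.15480

D_KL(P||Q) = 0.10521 + 0.36164 - 0.15480 = 0.31205 ≈ 0.3121 bits

D_KL(Q||P) = Σ Q(x) log₂(Q(x)/P(x))

Computing term by term:
  Q(1)·log₂(Q(1)/P(1)) = (1/3)·log₂((1/3)/(2/5)) = -0.08768
  Q(2)·log₂(Q(2)/P(2)) = (1/3)·log₂((1/3)/(8/15)) = -0.22602
  Q(3)·log₂(Q(3)/P(3)) = (1/3)·log₂((1/3)/(1/15)) = 0.77398

D_KL(Q||P) = -0.08768 - 0.22602 + 0.77398 = 0.46028 ≈ 0.4603 bits

These are NOT equal (difference: 0.1482 bits). KL divergence is asymmetric: D_KL(P||Q) ≠ D_KL(Q||P) in general.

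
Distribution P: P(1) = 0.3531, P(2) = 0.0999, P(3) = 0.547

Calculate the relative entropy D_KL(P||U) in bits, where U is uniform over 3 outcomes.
0.2466 bits

U(i) = 1/3 for all i

D_KL(P||U) = Σ P(x) log₂(P(x) / (1/3))
           = Σ P(x) log₂(P(x)) + log₂(3)
           = log₂(3) - H(P)

H(P) = -Σ P(x) log₂(P(x)):
  -P(1)·log₂(P(1)) = -(0.3531)·log₂(0.3531) = 0.53030
  -P(2)·log₂(P(2)) = -(0.0999)·log₂(0.0999) = 0.33200
  -P(3)·log₂(P(3)) = -(0.547)·log₂(0.547) = 0.47610
H(P) = 0.53030 + 0.33200 + 0.47610 = 1.33840 bits

log₂(3) = 1.58496 bits

D_KL(P||U) = 1.58496 - 1.33840 = 0.24656 ≈ 0.2466 bits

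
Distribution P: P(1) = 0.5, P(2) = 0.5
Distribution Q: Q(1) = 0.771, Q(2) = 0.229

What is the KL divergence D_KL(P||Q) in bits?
0.2509 bits

D_KL(P||Q) = Σ P(x) log₂(P(x)/Q(x))

Computing term by term:
  P(1)·log₂(P(1)/Q(1)) = 0.5·log₂(0.5/0.771) = -0.31240
  P(2)·log₂(P(2)/Q(2)) = 0.5·log₂(0.5/0.229) = 0.56329

D_KL(P||Q) = -0.31240 + 0.56329 = 0.25089 ≈ 0.2509 bits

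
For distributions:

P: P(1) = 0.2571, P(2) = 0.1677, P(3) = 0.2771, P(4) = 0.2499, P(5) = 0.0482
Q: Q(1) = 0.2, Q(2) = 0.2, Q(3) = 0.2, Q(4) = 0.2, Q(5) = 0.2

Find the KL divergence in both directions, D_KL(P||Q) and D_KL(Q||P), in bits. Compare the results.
D_KL(P||Q) = 0.1622 bits, D_KL(Q||P) = 0.2306 bits. D_KL(Q||P) is larger than D_KL(P||Q) by 0.0684 bits; the two directions differ.

D_KL(P||Q) = Σ P(x) log₂(P(x)/Q(x))

Computing term by term:
  P(1)·log₂(P(1)/Q(1)) = 0.2571·log₂(0.2571/0.2) = 0.09315
  P(2)·log₂(P(2)/Q(2)) = 0.1677·log₂(0.1677/0.2) = -0.04262
  P(3)·log₂(P(3)/Q(3)) = 0.2771·log₂(0.2771/0.2) = 0.13035
  P(4)·log₂(P(4)/Q(4)) = 0.2499·log₂(0.2499/0.2) = 0.08031
  P(5)·log₂(P(5)/Q(5)) = 0.0482·log₂(0.0482/0.2) = -0.09895

D_KL(P||Q) = 0.09315 - 0.04262 + 0.13035 + 0.08031 - 0.09895 = 0.16224 ≈ 0.1622 bits

D_KL(Q||P) = Σ Q(x) log₂(Q(x)/P(x))

Computing term by term:
  Q(1)·log₂(Q(1)/P(1)) = 0.2·log₂(0.2/0.2571) = -0.07247
  Q(2)·log₂(Q(2)/P(2)) = 0.2·log₂(0.2/0.1677) = 0.05082
  Q(3)·log₂(Q(3)/P(3)) = 0.2·log₂(0.2/0.2771) = -0.09408
  Q(4)·log₂(Q(4)/P(4)) = 0.2·log₂(0.2/0.2499) = -0.06427
  Q(5)·log₂(Q(5)/P(5)) = 0.2·log₂(0.2/0.0482) = 0.41058

D_KL(Q||P) = -0.07247 + 0.05082 - 0.09408 - 0.06427 + 0.41058 = 0.23058 ≈ 0.2306 bits

These are NOT equal (difference: 0.0684 bits). KL divergence is asymmetric: D_KL(P||Q) ≠ D_KL(Q||P) in general.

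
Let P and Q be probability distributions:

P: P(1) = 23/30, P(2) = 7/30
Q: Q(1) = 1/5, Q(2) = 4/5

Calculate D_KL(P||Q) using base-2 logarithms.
1.0715 bits

D_KL(P||Q) = Σ P(x) log₂(P(x)/Q(x))

Computing term by term:
  P(1)·log₂(P(1)/Q(1)) = (23/30)·log₂((23/30)/(1/5)) = 1.48626
  P(2)·log₂(P(2)/Q(2)) = (7/30)·log₂((7/30)/(4/5)) = -0.41478

D_KL(P||Q) = 1.48626 - 0.41478 = 1.07148 ≈ 1.0715 bits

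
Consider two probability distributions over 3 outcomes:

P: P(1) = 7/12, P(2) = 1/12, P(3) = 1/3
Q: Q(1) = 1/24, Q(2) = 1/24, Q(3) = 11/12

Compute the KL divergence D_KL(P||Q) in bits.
1.8178 bits

D_KL(P||Q) = Σ P(x) log₂(P(x)/Q(x))

Computing term by term:
  P(1)·log₂(P(1)/Q(1)) = (7/12)·log₂((7/12)/(1/24)) = 2.22096
  P(2)·log₂(P(2)/Q(2)) = (1/12)·log₂((1/12)/(1/24)) = 0.08333
  P(3)·log₂(P(3)/Q(3)) = (1/3)·log₂((1/3)/(11/12)) = -0.48648

D_KL(P||Q) = 2.22096 + 0.08333 - 0.48648 = 1.81781 ≈ 1.8178 bits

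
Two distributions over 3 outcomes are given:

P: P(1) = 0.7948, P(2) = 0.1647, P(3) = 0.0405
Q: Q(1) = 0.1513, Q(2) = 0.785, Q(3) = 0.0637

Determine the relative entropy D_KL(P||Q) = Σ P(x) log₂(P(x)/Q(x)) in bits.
1.5046 bits

D_KL(P||Q) = Σ P(x) log₂(P(x)/Q(x))

Computing term by term:
  P(1)·log₂(P(1)/Q(1)) = 0.7948·log₂(0.7948/0.1513) = 1.90210
  P(2)·log₂(P(2)/Q(2)) = 0.1647·log₂(0.1647/0.785) = -0.37104
  P(3)·log₂(P(3)/Q(3)) = 0.0405·log₂(0.0405/0.0637) = -0.02646

D_KL(P||Q) = 1.90210 - 0.37104 - 0.02646 = 1.50460 ≈ 1.5046 bits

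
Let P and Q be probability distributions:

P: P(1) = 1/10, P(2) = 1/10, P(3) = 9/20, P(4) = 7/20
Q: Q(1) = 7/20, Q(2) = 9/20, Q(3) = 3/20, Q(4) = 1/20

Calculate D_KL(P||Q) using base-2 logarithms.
1.2981 bits

D_KL(P||Q) = Σ P(x) log₂(P(x)/Q(x))

Computing term by term:
  P(1)·log₂(P(1)/Q(1)) = (1/10)·log₂((1/10)/(7/20)) = -0.18074
  P(2)·log₂(P(2)/Q(2)) = (1/10)·log₂((1/10)/(9/20)) = -0.21699
  P(3)·log₂(P(3)/Q(3)) = (9/20)·log₂((9/20)/(3/20)) = 0.71323
  P(4)·log₂(P(4)/Q(4)) = (7/20)·log₂((7/20)/(1/20)) = 0.98257

D_KL(P||Q) = -0.18074 - 0.21699 + 0.71323 + 0.98257 = 1.29807 ≈ 1.2981 bits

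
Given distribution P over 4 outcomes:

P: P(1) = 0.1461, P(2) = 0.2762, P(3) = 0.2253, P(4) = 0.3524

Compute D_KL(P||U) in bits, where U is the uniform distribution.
0.0672 bits

U(i) = 1/4 for all i

D_KL(P||U) = Σ P(x) log₂(P(x) / (1/4))
           = Σ P(x) log₂(P(x)) + log₂(4)
           = log₂(4) - H(P)

H(P) = -Σ P(x) log₂(P(x)):
  -P(1)·log₂(P(1)) = -(0.1461)·log₂(0.1461) = 0.40542
  -P(2)·log₂(P(2)) = -(0.2762)·log₂(0.2762) = 0.51269
  -P(3)·log₂(P(3)) = -(0.2253)·log₂(0.2253) = 0.48441
  -P(4)·log₂(P(4)) = -(0.3524)·log₂(0.3524) = 0.53026
H(P) = 0.40542 + 0.51269 + 0.48441 + 0.53026 = 1.93278 bits

log₂(4) = 2.00000 bits

D_KL(P||U) = 2.00000 - 1.93278 = 0.06722 ≈ 0.0672 bits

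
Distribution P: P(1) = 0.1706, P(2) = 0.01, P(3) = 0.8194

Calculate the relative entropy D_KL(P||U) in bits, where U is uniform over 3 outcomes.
0.8478 bits

U(i) = 1/3 for all i

D_KL(P||U) = Σ P(x) log₂(P(x) / (1/3))
           = Σ P(x) log₂(P(x)) + log₂(3)
           = log₂(3) - H(P)

H(P) = -Σ P(x) log₂(P(x)):
  -P(1)·log₂(P(1)) = -(0.1706)·log₂(0.1706) = 0.43525
  -P(2)·log₂(P(2)) = -(0.01)·log₂(0.01) = 0.06644
  -P(3)·log₂(P(3)) = -(0.8194)·log₂(0.8194) = 0.23546
H(P) = 0.43525 + 0.06644 + 0.23546 = 0.73715 bits

log₂(3) = 1.58496 bits

D_KL(P||U) = 1.58496 - 0.73715 = 0.84781 ≈ 0.8478 bits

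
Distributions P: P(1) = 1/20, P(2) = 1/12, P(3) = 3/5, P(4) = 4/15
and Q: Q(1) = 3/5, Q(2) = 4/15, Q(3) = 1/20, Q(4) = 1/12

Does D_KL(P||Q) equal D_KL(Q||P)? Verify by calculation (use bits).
D_KL(P||Q) = 2.2794 bits, D_KL(Q||P) = 2.2794 bits. Yes — for this pair D_KL(P||Q) = D_KL(Q||P).

D_KL(P||Q) = Σ P(x) log₂(P(x)/Q(x))

Computing term by term:
  P(1)·log₂(P(1)/Q(1)) = (1/20)·log₂((1/20)/(3/5)) = -0.17925
  P(2)·log₂(P(2)/Q(2)) = (1/12)·log₂((1/12)/(4/15)) = -0.13984
  P(3)·log₂(P(3)/Q(3)) = (3/5)·log₂((3/5)/(1/20)) = 2.15098
  P(4)·log₂(P(4)/Q(4)) = (4/15)·log₂((4/15)/(1/12)) = 0.44749

D_KL(P||Q) = -0.17925 - 0.13984 + 2.15098 + 0.44749 = 2.27938 ≈ 2.2794 bits

D_KL(Q||P) = Σ Q(x) log₂(Q(x)/P(x))

Computing term by term:
  Q(1)·log₂(Q(1)/P(1)) = (3/5)·log₂((3/5)/(1/20)) = 2.15098
  Q(2)·log₂(Q(2)/P(2)) = (4/15)·log₂((4/15)/(1/12)) = 0.44749
  Q(3)·log₂(Q(3)/P(3)) = (1/20)·log₂((1/20)/(3/5)) = -0.17925
  Q(4)·log₂(Q(4)/P(4)) = (1/12)·log₂((1/12)/(4/15)) = -0.13984

D_KL(Q||P) = 2.15098 + 0.44749 - 0.17925 - 0.13984 = 2.27938 ≈ 2.2794 bits

These ARE equal here. Q is P with outcomes relabeled (Q(1) = P(3), Q(2) = P(4), Q(3) = P(1), Q(4) = P(2)) by a relabeling that is its own inverse, so the two sums contain exactly the same terms in a different order. This is a special case — KL divergence is not symmetric in general: D_KL(P||Q) ≠ D_KL(Q||P) for most P, Q.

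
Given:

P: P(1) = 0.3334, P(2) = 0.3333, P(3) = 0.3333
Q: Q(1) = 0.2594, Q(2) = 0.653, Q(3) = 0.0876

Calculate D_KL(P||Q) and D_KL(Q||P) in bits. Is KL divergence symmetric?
D_KL(P||Q) = 0.4399 bits, D_KL(Q||P) = 0.3708 bits. No, KL divergence is not symmetric.

D_KL(P||Q) = Σ P(x) log₂(P(x)/Q(x))

Computing term by term:
  P(1)·log₂(P(1)/Q(1)) = 0.3334·log₂(0.3334/0.2594) = 0.12072
  P(2)·log₂(P(2)/Q(2)) = 0.3333·log₂(0.3333/0.653) = -0.32339
  P(3)·log₂(P(3)/Q(3)) = 0.3333·log₂(0.3333/0.0876) = 0.64254

D_KL(P||Q) = 0.12072 - 0.32339 + 0.64254 = 0.43987 ≈ 0.4399 bits

D_KL(Q||P) = Σ Q(x) log₂(Q(x)/P(x))

Computing term by term:
  Q(1)·log₂(Q(1)/P(1)) = 0.2594·log₂(0.2594/0.3334) = -0.09392
  Q(2)·log₂(Q(2)/P(2)) = 0.653·log₂(0.653/0.3333) = 0.63358
  Q(3)·log₂(Q(3)/P(3)) = 0.0876·log₂(0.0876/0.3333) = -0.16888

D_KL(Q||P) = -0.09392 + 0.63358 - 0.16888 = 0.37078 ≈ 0.3708 bits

These are NOT equal (difference: 0.0691 bits). KL divergence is asymmetric: D_KL(P||Q) ≠ D_KL(Q||P) in general.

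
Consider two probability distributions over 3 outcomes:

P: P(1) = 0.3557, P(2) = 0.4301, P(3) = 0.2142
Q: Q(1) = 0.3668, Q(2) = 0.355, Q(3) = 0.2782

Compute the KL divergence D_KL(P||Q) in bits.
0.0225 bits

D_KL(P||Q) = Σ P(x) log₂(P(x)/Q(x))

Computing term by term:
  P(1)·log₂(P(1)/Q(1)) = 0.3557·log₂(0.3557/0.3668) = -0.01577
  P(2)·log₂(P(2)/Q(2)) = 0.4301·log₂(0.4301/0.355) = 0.11907
  P(3)·log₂(P(3)/Q(3)) = 0.2142·log₂(0.2142/0.2782) = -0.08079

D_KL(P||Q) = -0.01577 + 0.11907 - 0.08079 = 0.02251 ≈ 0.0225 bits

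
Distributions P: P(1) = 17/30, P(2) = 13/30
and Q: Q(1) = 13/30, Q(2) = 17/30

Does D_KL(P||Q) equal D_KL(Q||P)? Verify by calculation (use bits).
D_KL(P||Q) = 0.0516 bits, D_KL(Q||P) = 0.0516 bits. Yes — for this pair D_KL(P||Q) = D_KL(Q||P).

D_KL(P||Q) = Σ P(x) log₂(P(x)/Q(x))

Computing term by term:
  P(1)·log₂(P(1)/Q(1)) = (17/30)·log₂((17/30)/(13/30)) = 0.21931
  P(2)·log₂(P(2)/Q(2)) = (13/30)·log₂((13/30)/(17/30)) = -0.16771

D_KL(P||Q) = 0.21931 - 0.16771 = 0.05160 ≈ 0.0516 bits

D_KL(Q||P) = Σ Q(x) log₂(Q(x)/P(x))

Computing term by term:
  Q(1)·log₂(Q(1)/P(1)) = (13/30)·log₂((13/30)/(17/30)) = -0.16771
  Q(2)·log₂(Q(2)/P(2)) = (17/30)·log₂((17/30)/(13/30)) = 0.21931

D_KL(Q||P) = -0.16771 + 0.21931 = 0.05160 ≈ 0.0516 bits

These ARE equal here. Q is P with outcomes relabeled (Q(1) = P(2), Q(2) = P(1)) by a relabeling that is its own inverse, so the two sums contain exactly the same terms in a different order. This is a special case — KL divergence is not symmetric in general: D_KL(P||Q) ≠ D_KL(Q||P) for most P, Q.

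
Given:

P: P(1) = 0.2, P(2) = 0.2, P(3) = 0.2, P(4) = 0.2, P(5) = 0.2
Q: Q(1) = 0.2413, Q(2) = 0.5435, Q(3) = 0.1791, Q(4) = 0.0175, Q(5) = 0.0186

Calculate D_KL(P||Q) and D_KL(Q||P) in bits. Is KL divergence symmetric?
D_KL(P||Q) = 1.0775 bits, D_KL(Q||P) = 0.6955 bits. No, KL divergence is not symmetric.

D_KL(P||Q) = Σ P(x) log₂(P(x)/Q(x))

Computing term by term:
  P(1)·log₂(P(1)/Q(1)) = 0.2·log₂(0.2/0.2413) = -0.05417
  P(2)·log₂(P(2)/Q(2)) = 0.2·log₂(0.2/0.5435) = -0.28846
  P(3)·log₂(P(3)/Q(3)) = 0.2·log₂(0.2/0.1791) = 0.03185
  P(4)·log₂(P(4)/Q(4)) = 0.2·log₂(0.2/0.0175) = 0.70291
  P(5)·log₂(P(5)/Q(5)) = 0.2·log₂(0.2/0.0186) = 0.68533

D_KL(P||Q) = -0.05417 - 0.28846 + 0.03185 + 0.70291 + 0.68533 = 1.07746 ≈ 1.0775 bits

D_KL(Q||P) = Σ Q(x) log₂(Q(x)/P(x))

Computing term by term:
  Q(1)·log₂(Q(1)/P(1)) = 0.2413·log₂(0.2413/0.2) = 0.06535
  Q(2)·log₂(Q(2)/P(2)) = 0.5435·log₂(0.5435/0.2) = 0.78388
  Q(3)·log₂(Q(3)/P(3)) = 0.1791·log₂(0.1791/0.2) = -0.02852
  Q(4)·log₂(Q(4)/P(4)) = 0.0175·log₂(0.0175/0.2) = -0.06151
  Q(5)·log₂(Q(5)/P(5)) = 0.0186·log₂(0.0186/0.2) = -0.06374

D_KL(Q||P) = 0.06535 + 0.78388 - 0.02852 - 0.06151 - 0.06374 = 0.69546 ≈ 0.6955 bits

These are NOT equal (difference: 0.3820 bits). KL divergence is asymmetric: D_KL(P||Q) ≠ D_KL(Q||P) in general.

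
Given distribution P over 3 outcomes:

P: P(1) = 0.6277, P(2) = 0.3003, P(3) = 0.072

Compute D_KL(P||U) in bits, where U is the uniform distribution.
0.3688 bits

U(i) = 1/3 for all i

D_KL(P||U) = Σ P(x) log₂(P(x) / (1/3))
           = Σ P(x) log₂(P(x)) + log₂(3)
           = log₂(3) - H(P)

H(P) = -Σ P(x) log₂(P(x)):
  -P(1)·log₂(P(1)) = -(0.6277)·log₂(0.6277) = 0.42172
  -P(2)·log₂(P(2)) = -(0.3003)·log₂(0.3003) = 0.52118
  -P(3)·log₂(P(3)) = -(0.072)·log₂(0.072) = 0.27330
H(P) = 0.42172 + 0.52118 + 0.27330 = 1.21620 bits

log₂(3) = 1.58496 bits

D_KL(P||U) = 1.58496 - 1.21620 = 0.36876 ≈ 0.3688 bits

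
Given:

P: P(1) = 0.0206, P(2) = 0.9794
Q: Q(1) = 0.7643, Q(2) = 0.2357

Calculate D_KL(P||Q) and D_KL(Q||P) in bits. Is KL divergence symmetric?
D_KL(P||Q) = 1.9052 bits, D_KL(Q||P) = 3.5003 bits. No, KL divergence is not symmetric.

D_KL(P||Q) = Σ P(x) log₂(P(x)/Q(x))

Computing term by term:
  P(1)·log₂(P(1)/Q(1)) = 0.0206·log₂(0.0206/0.7643) = -0.10740
  P(2)·log₂(P(2)/Q(2)) = 0.9794·log₂(0.9794/0.2357) = 2.01261

D_KL(P||Q) = -0.10740 + 2.01261 = 1.90521 ≈ 1.9052 bits

D_KL(Q||P) = Σ Q(x) log₂(Q(x)/P(x))

Computing term by term:
  Q(1)·log₂(Q(1)/P(1)) = 0.7643·log₂(0.7643/0.0206) = 3.98462
  Q(2)·log₂(Q(2)/P(2)) = 0.2357·log₂(0.2357/0.9794) = -0.48435

D_KL(Q||P) = 3.98462 - 0.48435 = 3.50027 ≈ 3.5003 bits

These are NOT equal (difference: 1.5951 bits). KL divergence is asymmetric: D_KL(P||Q) ≠ D_KL(Q||P) in general.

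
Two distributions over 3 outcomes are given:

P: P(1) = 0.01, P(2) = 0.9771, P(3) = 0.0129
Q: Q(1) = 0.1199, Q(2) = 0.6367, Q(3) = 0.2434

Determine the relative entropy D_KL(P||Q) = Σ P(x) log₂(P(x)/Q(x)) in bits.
0.5132 bits

D_KL(P||Q) = Σ P(x) log₂(P(x)/Q(x))

Computing term by term:
  P(1)·log₂(P(1)/Q(1)) = 0.01·log₂(0.01/0.1199) = -0.03584
  P(2)·log₂(P(2)/Q(2)) = 0.9771·log₂(0.9771/0.6367) = 0.60374
  P(3)·log₂(P(3)/Q(3)) = 0.0129·log₂(0.0129/0.2434) = -0.05467

D_KL(P||Q) = -0.03584 + 0.60374 - 0.05467 = 0.51323 ≈ 0.5132 bits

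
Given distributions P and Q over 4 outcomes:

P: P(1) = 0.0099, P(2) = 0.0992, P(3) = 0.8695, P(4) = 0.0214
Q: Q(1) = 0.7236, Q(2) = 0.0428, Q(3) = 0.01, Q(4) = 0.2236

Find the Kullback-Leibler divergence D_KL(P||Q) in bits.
5.5880 bits

D_KL(P||Q) = Σ P(x) log₂(P(x)/Q(x))

Computing term by term:
  P(1)·log₂(P(1)/Q(1)) = 0.0099·log₂(0.0099/0.7236) = -0.06130
  P(2)·log₂(P(2)/Q(2)) = 0.0992·log₂(0.0992/0.0428) = 0.12030
  P(3)·log₂(P(3)/Q(3)) = 0.8695·log₂(0.8695/0.01) = 5.60142
  P(4)·log₂(P(4)/Q(4)) = 0.0214·log₂(0.0214/0.2236) = -0.07244

D_KL(P||Q) = -0.06130 + 0.12030 + 5.60142 - 0.07244 = 5.58798 ≈ 5.5880 bits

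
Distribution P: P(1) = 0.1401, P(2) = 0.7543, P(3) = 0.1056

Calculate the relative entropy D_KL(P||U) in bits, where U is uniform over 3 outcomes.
0.5384 bits

U(i) = 1/3 for all i

D_KL(P||U) = Σ P(x) log₂(P(x) / (1/3))
           = Σ P(x) log₂(P(x)) + log₂(3)
           = log₂(3) - H(P)

H(P) = -Σ P(x) log₂(P(x)):
  -P(1)·log₂(P(1)) = -(0.1401)·log₂(0.1401) = 0.39725
  -P(2)·log₂(P(2)) = -(0.7543)·log₂(0.7543) = 0.30684
  -P(3)·log₂(P(3)) = -(0.1056)·log₂(0.1056) = 0.34249
H(P) = 0.39725 + 0.30684 + 0.34249 = 1.04658 bits

log₂(3) = 1.58496 bits

D_KL(P||U) = 1.58496 - 1.04658 = 0.53838 ≈ 0.5384 bits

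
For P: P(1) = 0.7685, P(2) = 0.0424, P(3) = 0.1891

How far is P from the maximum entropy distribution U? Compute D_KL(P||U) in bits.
0.6453 bits

U(i) = 1/3 for all i

D_KL(P||U) = Σ P(x) log₂(P(x) / (1/3))
           = Σ P(x) log₂(P(x)) + log₂(3)
           = log₂(3) - H(P)

H(P) = -Σ P(x) log₂(P(x)):
  -P(1)·log₂(P(1)) = -(0.7685)·log₂(0.7685) = 0.29194
  -P(2)·log₂(P(2)) = -(0.0424)·log₂(0.0424) = 0.19334
  -P(3)·log₂(P(3)) = -(0.1891)·log₂(0.1891) = 0.45437
H(P) = 0.29194 + 0.19334 + 0.45437 = 0.93965 bits

log₂(3) = 1.58496 bits

D_KL(P||U) = 1.58496 - 0.93965 = 0.64531 ≈ 0.6453 bits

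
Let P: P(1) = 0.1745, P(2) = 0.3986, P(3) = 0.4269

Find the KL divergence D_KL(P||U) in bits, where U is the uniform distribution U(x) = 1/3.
0.0923 bits

U(i) = 1/3 for all i

D_KL(P||U) = Σ P(x) log₂(P(x) / (1/3))
           = Σ P(x) log₂(P(x)) + log₂(3)
           = log₂(3) - H(P)

H(P) = -Σ P(x) log₂(P(x)):
  -P(1)·log₂(P(1)) = -(0.1745)·log₂(0.1745) = 0.43951
  -P(2)·log₂(P(2)) = -(0.3986)·log₂(0.3986) = 0.52894
  -P(3)·log₂(P(3)) = -(0.4269)·log₂(0.4269) = 0.52425
H(P) = 0.43951 + 0.52894 + 0.52425 = 1.49270 bits

log₂(3) = 1.58496 bits

D_KL(P||U) = 1.58496 - 1.49270 = 0.09226 ≈ 0.0923 bits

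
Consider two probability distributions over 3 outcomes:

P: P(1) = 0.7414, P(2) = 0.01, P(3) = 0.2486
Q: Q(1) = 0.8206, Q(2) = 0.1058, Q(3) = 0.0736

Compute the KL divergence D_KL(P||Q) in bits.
0.2940 bits

D_KL(P||Q) = Σ P(x) log₂(P(x)/Q(x))

Computing term by term:
  P(1)·log₂(P(1)/Q(1)) = 0.7414·log₂(0.7414/0.8206) = -0.10856
  P(2)·log₂(P(2)/Q(2)) = 0.01·log₂(0.01/0.1058) = -0.03403
  P(3)·log₂(P(3)/Q(3)) = 0.2486·log₂(0.2486/0.0736) = 0.43655

D_KL(P||Q) = -0.10856 - 0.03403 + 0.43655 = 0.29396 ≈ 0.2940 bits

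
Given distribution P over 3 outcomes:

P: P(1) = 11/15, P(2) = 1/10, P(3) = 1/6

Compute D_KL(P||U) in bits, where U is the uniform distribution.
0.4938 bits

U(i) = 1/3 for all i

D_KL(P||U) = Σ P(x) log₂(P(x) / (1/3))
           = Σ P(x) log₂(P(x)) + log₂(3)
           = log₂(3) - H(P)

H(P) = -Σ P(x) log₂(P(x)):
  -P(1)·log₂(P(1)) = -(11/15)·log₂(11/15) = 0.32814
  -P(2)·log₂(P(2)) = -(1/10)·log₂(1/10) = 0.33219
  -P(3)·log₂(P(3)) = -(1/6)·log₂(1/6) = 0.43083
H(P) = 0.32814 + 0.33219 + 0.43083 = 1.09116 bits

log₂(3) = 1.58496 bits

D_KL(P||U) = 1.58496 - 1.09116 = 0.49380 ≈ 0.4938 bits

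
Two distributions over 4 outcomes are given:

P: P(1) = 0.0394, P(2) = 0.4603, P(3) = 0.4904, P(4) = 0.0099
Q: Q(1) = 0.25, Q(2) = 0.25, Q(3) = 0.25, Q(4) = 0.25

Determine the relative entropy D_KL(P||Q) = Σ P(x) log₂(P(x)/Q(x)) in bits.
0.7309 bits

D_KL(P||Q) = Σ P(x) log₂(P(x)/Q(x))

Computing term by term:
  P(1)·log₂(P(1)/Q(1)) = 0.0394·log₂(0.0394/0.25) = -0.10503
  P(2)·log₂(P(2)/Q(2)) = 0.4603·log₂(0.4603/0.25) = 0.40536
  P(3)·log₂(P(3)/Q(3)) = 0.4904·log₂(0.4904/0.25) = 0.47668
  P(4)·log₂(P(4)/Q(4)) = 0.0099·log₂(0.0099/0.25) = -0.04612

D_KL(P||Q) = -0.10503 + 0.40536 + 0.47668 - 0.04612 = 0.73089 ≈ 0.7309 bits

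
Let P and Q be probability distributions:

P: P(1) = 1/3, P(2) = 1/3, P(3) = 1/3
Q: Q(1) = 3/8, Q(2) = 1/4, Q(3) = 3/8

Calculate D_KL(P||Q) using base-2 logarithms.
0.0251 bits

D_KL(P||Q) = Σ P(x) log₂(P(x)/Q(x))

Computing term by term:
  P(1)·log₂(P(1)/Q(1)) = (1/3)·log₂((1/3)/(3/8)) = -0.05664
  P(2)·log₂(P(2)/Q(2)) = (1/3)·log₂((1/3)/(1/4)) = 0.13835
  P(3)·log₂(P(3)/Q(3)) = (1/3)·log₂((1/3)/(3/8)) = -0.05664

D_KL(P||Q) = -0.05664 + 0.13835 - 0.05664 = 0.02507 ≈ 0.0251 bits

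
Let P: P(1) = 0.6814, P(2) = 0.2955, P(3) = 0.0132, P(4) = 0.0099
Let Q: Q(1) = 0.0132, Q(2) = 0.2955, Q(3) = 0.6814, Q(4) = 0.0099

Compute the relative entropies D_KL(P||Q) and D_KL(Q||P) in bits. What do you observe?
D_KL(P||Q) = 3.8020 bits, D_KL(Q||P) = 3.8020 bits. The two directions give the same value here, because Q is a self-inverse relabeling of P; in general KL divergence is asymmetric.

D_KL(P||Q) = Σ P(x) log₂(P(x)/Q(x))

Computing term by term:
  P(1)·log₂(P(1)/Q(1)) = 0.6814·log₂(0.6814/0.0132) = 3.87709
  P(2)·log₂(P(2)/Q(2)) = 0.2955·log₂(0.2955/0.2955) = 0.00000
  P(3)·log₂(P(3)/Q(3)) = 0.0132·log₂(0.0132/0.6814) = -0.07511
  P(4)·log₂(P(4)/Q(4)) = 0.0099·log₂(0.0099/0.0099) = 0.00000

D_KL(P||Q) = 3.87709 + 0.00000 - 0.07511 + 0.00000 = 3.80198 ≈ 3.8020 bits

D_KL(Q||P) = Σ Q(x) log₂(Q(x)/P(x))

Computing term by term:
  Q(1)·log₂(Q(1)/P(1)) = 0.0132·log₂(0.0132/0.6814) = -0.07511
  Q(2)·log₂(Q(2)/P(2)) = 0.2955·log₂(0.2955/0.2955) = 0.00000
  Q(3)·log₂(Q(3)/P(3)) = 0.6814·log₂(0.6814/0.0132) = 3.87709
  Q(4)·log₂(Q(4)/P(4)) = 0.0099·log₂(0.0099/0.0099) = 0.00000

D_KL(Q||P) = -0.07511 + 0.00000 + 3.87709 + 0.00000 = 3.80198 ≈ 3.8020 bits

These ARE equal here. Q is P with outcomes relabeled (Q(1) = P(3), Q(3) = P(1)) by a relabeling that is its own inverse, so the two sums contain exactly the same terms in a different order. This is a special case — KL divergence is not symmetric in general: D_KL(P||Q) ≠ D_KL(Q||P) for most P, Q.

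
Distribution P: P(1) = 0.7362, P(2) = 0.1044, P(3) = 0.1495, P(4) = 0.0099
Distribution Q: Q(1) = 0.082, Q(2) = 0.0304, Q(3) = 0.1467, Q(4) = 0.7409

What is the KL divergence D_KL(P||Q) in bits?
2.4594 bits

D_KL(P||Q) = Σ P(x) log₂(P(x)/Q(x))

Computing term by term:
  P(1)·log₂(P(1)/Q(1)) = 0.7362·log₂(0.7362/0.082) = 2.33111
  P(2)·log₂(P(2)/Q(2)) = 0.1044·log₂(0.1044/0.0304) = 0.18583
  P(3)·log₂(P(3)/Q(3)) = 0.1495·log₂(0.1495/0.1467) = 0.00408
  P(4)·log₂(P(4)/Q(4)) = 0.0099·log₂(0.0099/0.7409) = -0.06163

D_KL(P||Q) = 2.33111 + 0.18583 + 0.00408 - 0.06163 = 2.45939 ≈ 2.4594 bits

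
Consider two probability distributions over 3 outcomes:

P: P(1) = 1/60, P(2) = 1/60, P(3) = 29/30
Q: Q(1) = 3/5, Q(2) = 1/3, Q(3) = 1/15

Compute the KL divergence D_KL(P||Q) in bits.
3.5712 bits

D_KL(P||Q) = Σ P(x) log₂(P(x)/Q(x))

Computing term by term:
  P(1)·log₂(P(1)/Q(1)) = (1/60)·log₂((1/60)/(3/5)) = -0.08617
  P(2)·log₂(P(2)/Q(2)) = (1/60)·log₂((1/60)/(1/3)) = -0.07203
  P(3)·log₂(P(3)/Q(3)) = (29/30)·log₂((29/30)/(1/15)) = 3.72938

D_KL(P||Q) = -0.08617 - 0.07203 + 3.72938 = 3.57118 ≈ 3.5712 bits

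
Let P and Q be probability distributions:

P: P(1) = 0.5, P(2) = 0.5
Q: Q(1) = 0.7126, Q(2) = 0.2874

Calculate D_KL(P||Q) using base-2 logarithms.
0.1439 bits

D_KL(P||Q) = Σ P(x) log₂(P(x)/Q(x))

Computing term by term:
  P(1)·log₂(P(1)/Q(1)) = 0.5·log₂(0.5/0.7126) = -0.25558
  P(2)·log₂(P(2)/Q(2)) = 0.5·log₂(0.5/0.2874) = 0.39943

D_KL(P||Q) = -0.25558 + 0.39943 = 0.14385 ≈ 0.1439 bits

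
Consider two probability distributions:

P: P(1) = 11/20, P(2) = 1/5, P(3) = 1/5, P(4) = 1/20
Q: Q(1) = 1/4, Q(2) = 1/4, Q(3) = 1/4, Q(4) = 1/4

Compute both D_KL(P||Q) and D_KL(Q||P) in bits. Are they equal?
D_KL(P||Q) = 0.3808 bits, D_KL(Q||P) = 0.4571 bits. No, they are not equal.

D_KL(P||Q) = Σ P(x) log₂(P(x)/Q(x))

Computing term by term:
  P(1)·log₂(P(1)/Q(1)) = (11/20)·log₂((11/20)/(1/4)) = 0.62563
  P(2)·log₂(P(2)/Q(2)) = (1/5)·log₂((1/5)/(1/4)) = -0.06439
  P(3)·log₂(P(3)/Q(3)) = (1/5)·log₂((1/5)/(1/4)) = -0.06439
  P(4)·log₂(P(4)/Q(4)) = (1/20)·log₂((1/20)/(1/4)) = -0.11610

D_KL(P||Q) = 0.62563 - 0.06439 - 0.06439 - 0.11610 = 0.38075 ≈ 0.3808 bits

D_KL(Q||P) = Σ Q(x) log₂(Q(x)/P(x))

Computing term by term:
  Q(1)·log₂(Q(1)/P(1)) = (1/4)·log₂((1/4)/(11/20)) = -0.28438
  Q(2)·log₂(Q(2)/P(2)) = (1/4)·log₂((1/4)/(1/5)) = 0.08048
  Q(3)·log₂(Q(3)/P(3)) = (1/4)·log₂((1/4)/(1/5)) = 0.08048
  Q(4)·log₂(Q(4)/P(4)) = (1/4)·log₂((1/4)/(1/20)) = 0.58048

D_KL(Q||P) = -0.28438 + 0.08048 + 0.08048 + 0.58048 = 0.45706 ≈ 0.4571 bits

These are NOT equal (difference: 0.0763 bits). KL divergence is asymmetric: D_KL(P||Q) ≠ D_KL(Q||P) in general.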